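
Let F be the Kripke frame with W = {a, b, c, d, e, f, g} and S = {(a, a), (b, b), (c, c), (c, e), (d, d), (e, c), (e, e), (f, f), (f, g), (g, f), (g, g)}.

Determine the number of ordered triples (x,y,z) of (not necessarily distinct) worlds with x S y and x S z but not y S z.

0

S is Euclidean; there are no such tuples.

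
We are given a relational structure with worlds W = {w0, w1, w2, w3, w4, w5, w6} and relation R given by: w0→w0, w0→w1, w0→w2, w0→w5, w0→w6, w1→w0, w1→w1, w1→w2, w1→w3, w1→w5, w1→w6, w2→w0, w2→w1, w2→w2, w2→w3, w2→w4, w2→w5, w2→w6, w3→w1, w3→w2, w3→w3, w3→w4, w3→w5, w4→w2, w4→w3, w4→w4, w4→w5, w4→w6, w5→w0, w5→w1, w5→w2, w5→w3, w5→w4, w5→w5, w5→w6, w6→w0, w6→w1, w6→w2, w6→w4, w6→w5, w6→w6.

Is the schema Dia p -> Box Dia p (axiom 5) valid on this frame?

The schema 5 characterises exactly the Euclidean frames.
Euclidean: no — w1 R w0 and w1 R w3, but not w0 R w3.

No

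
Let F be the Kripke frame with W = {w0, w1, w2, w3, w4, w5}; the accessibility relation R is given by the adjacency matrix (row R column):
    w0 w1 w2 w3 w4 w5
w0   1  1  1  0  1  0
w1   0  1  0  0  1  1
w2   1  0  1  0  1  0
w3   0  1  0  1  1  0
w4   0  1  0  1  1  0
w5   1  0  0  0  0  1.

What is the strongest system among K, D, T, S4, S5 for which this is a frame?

Serial (axiom D): yes — every world has a successor (e.g. w0 R w0).
Reflexive (axiom T): yes — every world is R-related to itself.
Transitive (axiom 4): no — w0 R w1 and w1 R w5, but not w0 R w5.
Euclidean (axiom 5): no — w0 R w1 and w0 R w2, but not w1 R w2.
So F validates K, D, T; S4 would additionally require R to be transitive. The strongest is T.

T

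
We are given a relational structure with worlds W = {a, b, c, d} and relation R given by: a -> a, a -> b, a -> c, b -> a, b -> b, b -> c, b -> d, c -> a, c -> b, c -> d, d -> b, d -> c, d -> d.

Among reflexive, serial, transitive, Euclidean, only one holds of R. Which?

serial

Reflexive: no — c is not related to itself.
Serial: yes — every world has a successor (e.g. a R a).
Transitive: no — a R b and b R d, but not a R d.
Euclidean: no — b R a and b R d, but not a R d.
Only serial holds.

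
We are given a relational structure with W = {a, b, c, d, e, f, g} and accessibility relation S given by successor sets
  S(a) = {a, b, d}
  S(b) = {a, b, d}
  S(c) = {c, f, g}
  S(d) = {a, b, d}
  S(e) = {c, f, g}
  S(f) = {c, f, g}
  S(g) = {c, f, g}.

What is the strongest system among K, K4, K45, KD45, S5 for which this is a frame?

KD45

Transitive (axiom 4): yes — every two-step S-path is closed by a direct edge.
Euclidean (axiom 5): yes — any two successors of a common world are S-related.
Serial (axiom D): yes — every world has a successor (e.g. a S a).
Reflexive (axiom T): no — e is not related to itself.
So F validates K, K4, K45, KD45; S5 would additionally require S to be reflexive. The strongest is KD45.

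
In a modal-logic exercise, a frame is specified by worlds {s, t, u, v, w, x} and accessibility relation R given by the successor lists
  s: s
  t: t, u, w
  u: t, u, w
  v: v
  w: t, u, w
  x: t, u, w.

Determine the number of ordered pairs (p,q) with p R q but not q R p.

3

Enumerating: (x,t), (x,u), (x,w).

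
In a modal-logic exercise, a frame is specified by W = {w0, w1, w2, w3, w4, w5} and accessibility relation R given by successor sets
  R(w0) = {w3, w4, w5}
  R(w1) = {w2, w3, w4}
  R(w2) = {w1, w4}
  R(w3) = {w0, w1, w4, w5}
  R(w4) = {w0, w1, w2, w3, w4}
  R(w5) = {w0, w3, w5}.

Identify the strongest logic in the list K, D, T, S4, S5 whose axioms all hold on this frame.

D

Serial (axiom D): yes — every world has a successor (e.g. w0 R w3).
Reflexive (axiom T): no — w0 is not related to itself.
Transitive (axiom 4): no — w0 R w3 and w3 R w1, but not w0 R w1.
Euclidean (axiom 5): no — w0 R w4 and w0 R w5, but not w4 R w5.
So F validates K, D; T would additionally require R to be reflexive. The strongest is D.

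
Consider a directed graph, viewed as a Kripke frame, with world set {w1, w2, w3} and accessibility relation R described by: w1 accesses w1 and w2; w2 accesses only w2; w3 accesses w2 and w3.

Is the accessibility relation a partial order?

Yes

Reflexive: yes — every world is R-related to itself.
Transitive: yes — every two-step R-path is closed by a direct edge.
Antisymmetric: yes — no distinct pair is related both ways.
So R is a partial order.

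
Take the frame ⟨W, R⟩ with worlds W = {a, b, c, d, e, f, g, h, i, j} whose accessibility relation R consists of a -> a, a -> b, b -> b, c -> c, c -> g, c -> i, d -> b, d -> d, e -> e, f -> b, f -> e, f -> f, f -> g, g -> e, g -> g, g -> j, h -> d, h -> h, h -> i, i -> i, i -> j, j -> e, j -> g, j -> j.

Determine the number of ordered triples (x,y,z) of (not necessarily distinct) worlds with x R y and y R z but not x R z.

Enumerating: (c,g,e), (c,g,j), (c,i,j), (f,g,j), (h,d,b), (h,i,j), (i,j,e), (i,j,g).

8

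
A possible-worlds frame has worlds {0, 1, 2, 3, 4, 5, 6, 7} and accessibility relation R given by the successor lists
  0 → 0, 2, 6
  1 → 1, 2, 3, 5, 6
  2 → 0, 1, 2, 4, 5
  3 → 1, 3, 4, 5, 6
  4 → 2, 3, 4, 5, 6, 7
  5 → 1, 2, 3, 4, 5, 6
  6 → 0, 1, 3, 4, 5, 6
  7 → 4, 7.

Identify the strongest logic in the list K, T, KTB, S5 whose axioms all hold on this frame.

Reflexive (axiom T): yes — every world is R-related to itself.
Symmetric (axiom B): yes — every pair in R has its reverse in R.
Euclidean (axiom 5): no — 0 R 2 and 0 R 6, but not 2 R 6.
So F validates K, T, KTB; S5 would additionally require R to be Euclidean. The strongest is KTB.

KTB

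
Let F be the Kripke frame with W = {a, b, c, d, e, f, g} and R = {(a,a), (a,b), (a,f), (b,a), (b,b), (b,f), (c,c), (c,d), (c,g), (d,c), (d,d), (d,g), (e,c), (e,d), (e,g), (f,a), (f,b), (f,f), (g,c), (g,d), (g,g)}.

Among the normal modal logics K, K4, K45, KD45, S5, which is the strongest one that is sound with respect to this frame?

KD45

Transitive (axiom 4): yes — every two-step R-path is closed by a direct edge.
Euclidean (axiom 5): yes — any two successors of a common world are R-related.
Serial (axiom D): yes — every world has a successor (e.g. a R a).
Reflexive (axiom T): no — e is not related to itself.
So F validates K, K4, K45, KD45; S5 would additionally require R to be reflexive. The strongest is KD45.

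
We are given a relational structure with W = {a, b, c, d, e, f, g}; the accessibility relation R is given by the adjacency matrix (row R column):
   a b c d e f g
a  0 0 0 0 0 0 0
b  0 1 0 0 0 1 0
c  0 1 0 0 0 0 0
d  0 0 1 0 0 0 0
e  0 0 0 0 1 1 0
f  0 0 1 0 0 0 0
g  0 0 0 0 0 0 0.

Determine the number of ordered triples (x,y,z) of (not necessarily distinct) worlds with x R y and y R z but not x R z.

Enumerating: (b,f,c), (c,b,f), (d,c,b), (e,f,c), (f,c,b).

5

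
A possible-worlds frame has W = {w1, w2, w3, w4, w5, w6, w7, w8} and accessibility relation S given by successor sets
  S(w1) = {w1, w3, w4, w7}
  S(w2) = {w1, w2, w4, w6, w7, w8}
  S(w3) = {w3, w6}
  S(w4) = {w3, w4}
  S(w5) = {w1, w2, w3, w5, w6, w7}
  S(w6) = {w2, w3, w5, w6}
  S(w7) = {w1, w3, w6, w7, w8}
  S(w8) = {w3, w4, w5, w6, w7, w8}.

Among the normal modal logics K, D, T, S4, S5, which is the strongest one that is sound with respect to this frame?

T

Serial (axiom D): yes — every world has a successor (e.g. w1 S w1).
Reflexive (axiom T): yes — every world is S-related to itself.
Transitive (axiom 4): no — w1 S w3 and w3 S w6, but not w1 S w6.
Euclidean (axiom 5): no — w1 S w3 and w1 S w4, but not w3 S w4.
So F validates K, D, T; S4 would additionally require S to be transitive. The strongest is T.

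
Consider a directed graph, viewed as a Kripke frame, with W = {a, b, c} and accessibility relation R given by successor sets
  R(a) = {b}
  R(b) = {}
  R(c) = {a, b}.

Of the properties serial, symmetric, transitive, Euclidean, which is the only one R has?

transitive

Serial: no — b has no R-successor.
Symmetric: no — a R b but not b R a.
Transitive: yes — every two-step R-path is closed by a direct edge.
Euclidean: no — c R b and c R a, but not b R a.
Only transitive holds.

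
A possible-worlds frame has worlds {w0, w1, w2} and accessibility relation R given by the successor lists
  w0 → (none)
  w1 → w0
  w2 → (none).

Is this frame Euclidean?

No

Euclidean: no — w1 R w0 and w1 R w0, but not w0 R w0.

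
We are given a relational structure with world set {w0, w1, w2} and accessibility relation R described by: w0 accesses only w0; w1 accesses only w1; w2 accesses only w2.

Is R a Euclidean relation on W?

Yes

Euclidean: yes — any two successors of a common world are R-related.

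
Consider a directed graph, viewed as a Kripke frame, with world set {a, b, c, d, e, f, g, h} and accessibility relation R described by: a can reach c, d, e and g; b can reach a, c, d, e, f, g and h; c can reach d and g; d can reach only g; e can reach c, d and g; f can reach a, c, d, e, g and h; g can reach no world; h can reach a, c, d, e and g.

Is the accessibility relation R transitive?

Transitive: yes — every two-step R-path is closed by a direct edge.

Yes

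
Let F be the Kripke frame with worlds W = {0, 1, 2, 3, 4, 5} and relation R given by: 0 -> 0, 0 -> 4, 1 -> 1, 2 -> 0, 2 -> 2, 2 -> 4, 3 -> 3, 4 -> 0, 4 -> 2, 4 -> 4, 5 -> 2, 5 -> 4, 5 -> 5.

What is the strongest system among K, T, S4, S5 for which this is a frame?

T

Reflexive (axiom T): yes — every world is R-related to itself.
Transitive (axiom 4): no — 0 R 4 and 4 R 2, but not 0 R 2.
Euclidean (axiom 5): no — 4 R 0 and 4 R 2, but not 0 R 2.
So F validates K, T; S4 would additionally require R to be transitive. The strongest is T.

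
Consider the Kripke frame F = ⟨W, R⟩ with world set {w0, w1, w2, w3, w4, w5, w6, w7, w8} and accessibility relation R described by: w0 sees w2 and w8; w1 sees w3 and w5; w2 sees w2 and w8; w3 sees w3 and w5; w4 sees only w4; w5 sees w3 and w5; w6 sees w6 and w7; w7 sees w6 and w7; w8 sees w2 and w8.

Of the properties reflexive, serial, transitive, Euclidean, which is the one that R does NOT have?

Reflexive: no — w0 is not related to itself.
Serial: yes — every world has a successor (e.g. w0 R w2).
Transitive: yes — every two-step R-path is closed by a direct edge.
Euclidean: yes — any two successors of a common world are R-related.
Only reflexive fails.

reflexive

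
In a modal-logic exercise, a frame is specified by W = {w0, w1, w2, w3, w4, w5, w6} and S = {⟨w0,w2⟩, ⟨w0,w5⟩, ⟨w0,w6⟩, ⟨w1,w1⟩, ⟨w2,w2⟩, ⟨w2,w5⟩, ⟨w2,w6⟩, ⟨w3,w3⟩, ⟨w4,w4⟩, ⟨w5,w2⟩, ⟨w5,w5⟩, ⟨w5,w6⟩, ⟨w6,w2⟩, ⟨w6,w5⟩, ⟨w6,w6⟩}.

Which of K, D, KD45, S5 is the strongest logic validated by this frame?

Serial (axiom D): yes — every world has a successor (e.g. w0 S w2).
Euclidean (axiom 5): yes — any two successors of a common world are S-related.
Transitive (axiom 4): yes — every two-step S-path is closed by a direct edge.
Reflexive (axiom T): no — w0 is not related to itself.
So F validates K, D, KD45; S5 would additionally require S to be reflexive. The strongest is KD45.

KD45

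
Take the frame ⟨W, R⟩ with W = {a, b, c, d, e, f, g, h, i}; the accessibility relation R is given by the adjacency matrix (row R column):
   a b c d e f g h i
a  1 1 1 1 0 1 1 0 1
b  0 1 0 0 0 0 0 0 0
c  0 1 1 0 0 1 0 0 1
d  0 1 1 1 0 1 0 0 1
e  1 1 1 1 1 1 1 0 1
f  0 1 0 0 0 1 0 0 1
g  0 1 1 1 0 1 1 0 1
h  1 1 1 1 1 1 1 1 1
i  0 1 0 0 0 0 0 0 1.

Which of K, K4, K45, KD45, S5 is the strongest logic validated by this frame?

K4

Transitive (axiom 4): yes — every two-step R-path is closed by a direct edge.
Euclidean (axiom 5): no — a R b and a R c, but not b R c.
Serial (axiom D): yes — every world has a successor (e.g. a R a).
Reflexive (axiom T): yes — every world is R-related to itself.
So F validates K, K4; K45 would additionally require R to be Euclidean. The strongest is K4.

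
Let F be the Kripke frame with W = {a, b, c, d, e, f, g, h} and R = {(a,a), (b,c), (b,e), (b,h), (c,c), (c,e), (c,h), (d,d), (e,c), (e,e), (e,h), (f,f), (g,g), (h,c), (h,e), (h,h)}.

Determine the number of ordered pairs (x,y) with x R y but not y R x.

3

Enumerating: (b,c), (b,e), (b,h).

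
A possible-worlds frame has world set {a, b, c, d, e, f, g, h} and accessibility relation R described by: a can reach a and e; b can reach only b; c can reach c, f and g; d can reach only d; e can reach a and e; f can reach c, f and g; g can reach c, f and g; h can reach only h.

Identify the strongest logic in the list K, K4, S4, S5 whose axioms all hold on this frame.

Transitive (axiom 4): yes — every two-step R-path is closed by a direct edge.
Reflexive (axiom T): yes — every world is R-related to itself.
Euclidean (axiom 5): yes — any two successors of a common world are R-related.
So F validates K, K4, S4, S5. The strongest is S5.

S5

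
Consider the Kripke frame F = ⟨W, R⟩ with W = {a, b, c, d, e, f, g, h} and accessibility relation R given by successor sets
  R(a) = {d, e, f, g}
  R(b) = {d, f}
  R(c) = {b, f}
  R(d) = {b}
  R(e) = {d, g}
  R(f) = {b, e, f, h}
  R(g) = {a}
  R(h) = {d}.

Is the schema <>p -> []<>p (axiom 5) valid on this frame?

No

By correspondence theory, 5 is valid on a frame iff R is Euclidean.
Euclidean: no — a R d and a R e, but not d R e.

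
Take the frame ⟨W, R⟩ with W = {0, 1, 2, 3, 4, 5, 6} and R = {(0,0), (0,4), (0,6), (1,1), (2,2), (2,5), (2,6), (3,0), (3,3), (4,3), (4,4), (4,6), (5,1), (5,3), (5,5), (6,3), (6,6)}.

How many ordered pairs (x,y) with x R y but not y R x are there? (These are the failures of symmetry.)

10

Enumerating: (0,4), (0,6), (2,5), (2,6), (3,0), (4,3), (4,6), (5,1), (5,3), (6,3).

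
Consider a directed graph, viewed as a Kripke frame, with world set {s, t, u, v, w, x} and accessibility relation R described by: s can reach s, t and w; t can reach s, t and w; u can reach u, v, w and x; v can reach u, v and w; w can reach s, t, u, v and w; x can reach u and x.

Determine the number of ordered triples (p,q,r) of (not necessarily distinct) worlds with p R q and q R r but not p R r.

Enumerating: (s,w,u), (s,w,v), (t,w,u), (t,w,v), (u,w,s), (u,w,t), (v,u,x), (v,w,s), (v,w,t), (w,u,x), (x,u,v), (x,u,w).

12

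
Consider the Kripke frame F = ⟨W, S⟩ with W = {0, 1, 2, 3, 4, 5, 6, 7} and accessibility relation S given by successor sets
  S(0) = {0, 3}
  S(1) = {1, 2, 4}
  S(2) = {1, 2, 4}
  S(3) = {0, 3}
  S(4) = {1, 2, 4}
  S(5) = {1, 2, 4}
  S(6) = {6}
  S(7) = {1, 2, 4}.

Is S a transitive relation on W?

Transitive: yes — every two-step S-path is closed by a direct edge.

Yes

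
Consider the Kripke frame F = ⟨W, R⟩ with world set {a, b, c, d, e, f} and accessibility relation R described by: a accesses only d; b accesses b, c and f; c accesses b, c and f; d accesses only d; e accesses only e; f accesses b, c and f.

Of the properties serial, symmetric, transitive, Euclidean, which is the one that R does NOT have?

Serial: yes — every world has a successor (e.g. a R d).
Symmetric: no — a R d but not d R a.
Transitive: yes — every two-step R-path is closed by a direct edge.
Euclidean: yes — any two successors of a common world are R-related.
Only symmetric fails.

symmetric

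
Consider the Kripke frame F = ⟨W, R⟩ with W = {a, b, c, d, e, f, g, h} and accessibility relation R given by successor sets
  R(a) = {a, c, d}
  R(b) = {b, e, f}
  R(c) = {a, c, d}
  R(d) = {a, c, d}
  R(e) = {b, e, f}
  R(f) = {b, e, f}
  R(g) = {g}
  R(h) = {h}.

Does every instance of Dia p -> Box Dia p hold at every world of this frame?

Yes

By correspondence theory, 5 is valid on a frame iff R is Euclidean.
Euclidean: yes — any two successors of a common world are R-related.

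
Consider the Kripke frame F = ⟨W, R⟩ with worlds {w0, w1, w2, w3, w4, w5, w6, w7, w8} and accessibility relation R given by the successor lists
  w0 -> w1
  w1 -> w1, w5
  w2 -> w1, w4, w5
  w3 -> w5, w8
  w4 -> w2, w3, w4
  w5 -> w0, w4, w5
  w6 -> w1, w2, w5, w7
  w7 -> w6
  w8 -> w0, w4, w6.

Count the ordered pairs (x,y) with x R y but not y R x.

Enumerating: (w0,w1), (w1,w5), (w2,w1), (w2,w5), (w3,w5), (w3,w8), (w4,w3), (w5,w0), (w5,w4), (w6,w1), (w6,w2), (w6,w5), (w8,w0), (w8,w4), (w8,w6).

15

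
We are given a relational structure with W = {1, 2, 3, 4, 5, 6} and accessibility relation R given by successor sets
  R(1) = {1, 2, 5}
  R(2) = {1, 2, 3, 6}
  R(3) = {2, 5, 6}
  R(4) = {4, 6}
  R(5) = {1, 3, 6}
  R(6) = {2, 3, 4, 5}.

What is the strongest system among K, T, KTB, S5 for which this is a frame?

K

Reflexive (axiom T): no — 3 is not related to itself.
Symmetric (axiom B): yes — every pair in R has its reverse in R.
Euclidean (axiom 5): no — 1 R 2 and 1 R 5, but not 2 R 5.
So F validates K; T would additionally require R to be reflexive. The strongest is K.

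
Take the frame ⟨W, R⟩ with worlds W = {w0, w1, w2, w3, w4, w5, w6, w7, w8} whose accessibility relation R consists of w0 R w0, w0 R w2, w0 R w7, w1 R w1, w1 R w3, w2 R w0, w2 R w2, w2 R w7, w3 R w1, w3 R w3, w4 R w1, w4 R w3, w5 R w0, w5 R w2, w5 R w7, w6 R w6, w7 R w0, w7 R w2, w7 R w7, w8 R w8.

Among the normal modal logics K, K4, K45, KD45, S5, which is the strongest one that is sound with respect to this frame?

Transitive (axiom 4): yes — every two-step R-path is closed by a direct edge.
Euclidean (axiom 5): yes — any two successors of a common world are R-related.
Serial (axiom D): yes — every world has a successor (e.g. w0 R w0).
Reflexive (axiom T): no — w4 is not related to itself.
So F validates K, K4, K45, KD45; S5 would additionally require R to be reflexive. The strongest is KD45.

KD45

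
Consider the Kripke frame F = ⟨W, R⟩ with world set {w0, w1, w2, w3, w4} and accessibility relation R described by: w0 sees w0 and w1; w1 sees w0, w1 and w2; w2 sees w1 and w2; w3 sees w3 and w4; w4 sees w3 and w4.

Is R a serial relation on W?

Serial: yes — every world has a successor (e.g. w0 R w0).

Yes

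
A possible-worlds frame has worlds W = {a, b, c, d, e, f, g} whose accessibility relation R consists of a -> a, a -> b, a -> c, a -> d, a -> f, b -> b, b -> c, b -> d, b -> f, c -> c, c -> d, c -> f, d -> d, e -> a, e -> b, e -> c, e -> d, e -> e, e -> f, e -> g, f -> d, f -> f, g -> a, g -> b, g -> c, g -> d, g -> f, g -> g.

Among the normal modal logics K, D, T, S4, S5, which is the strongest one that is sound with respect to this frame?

Serial (axiom D): yes — every world has a successor (e.g. a R a).
Reflexive (axiom T): yes — every world is R-related to itself.
Transitive (axiom 4): yes — every two-step R-path is closed by a direct edge.
Euclidean (axiom 5): no — a R c and a R b, but not c R b.
So F validates K, D, T, S4; S5 would additionally require R to be Euclidean. The strongest is S4.

S4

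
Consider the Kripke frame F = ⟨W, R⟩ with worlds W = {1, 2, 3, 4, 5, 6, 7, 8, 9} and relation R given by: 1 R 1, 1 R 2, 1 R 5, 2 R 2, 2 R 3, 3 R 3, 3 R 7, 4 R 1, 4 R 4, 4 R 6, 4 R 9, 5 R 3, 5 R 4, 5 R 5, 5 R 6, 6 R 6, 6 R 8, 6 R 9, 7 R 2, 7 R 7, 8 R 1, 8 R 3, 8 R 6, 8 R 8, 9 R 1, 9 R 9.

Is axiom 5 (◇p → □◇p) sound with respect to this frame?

By correspondence theory, 5 is valid on a frame iff R is Euclidean.
Euclidean: no — 1 R 2 and 1 R 5, but not 2 R 5.

No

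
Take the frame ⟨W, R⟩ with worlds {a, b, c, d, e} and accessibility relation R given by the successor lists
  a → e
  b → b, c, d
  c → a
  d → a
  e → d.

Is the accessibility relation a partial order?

Reflexive: no — a is not related to itself.
Transitive: no — a R e and e R d, but not a R d.
Antisymmetric: yes — no distinct pair is related both ways.
So R is not a partial order.

No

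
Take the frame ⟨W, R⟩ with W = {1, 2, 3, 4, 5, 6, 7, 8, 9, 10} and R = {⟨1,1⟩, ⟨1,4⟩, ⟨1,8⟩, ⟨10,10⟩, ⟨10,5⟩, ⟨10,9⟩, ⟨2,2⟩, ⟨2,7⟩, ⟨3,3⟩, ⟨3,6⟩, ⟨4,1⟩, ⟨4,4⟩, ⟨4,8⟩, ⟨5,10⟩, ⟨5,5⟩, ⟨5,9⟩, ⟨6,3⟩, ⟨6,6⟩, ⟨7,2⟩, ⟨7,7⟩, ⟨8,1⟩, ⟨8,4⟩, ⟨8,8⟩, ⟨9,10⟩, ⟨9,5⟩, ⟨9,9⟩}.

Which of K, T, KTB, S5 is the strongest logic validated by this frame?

S5

Reflexive (axiom T): yes — every world is R-related to itself.
Symmetric (axiom B): yes — every pair in R has its reverse in R.
Euclidean (axiom 5): yes — any two successors of a common world are R-related.
So F validates K, T, KTB, S5. The strongest is S5.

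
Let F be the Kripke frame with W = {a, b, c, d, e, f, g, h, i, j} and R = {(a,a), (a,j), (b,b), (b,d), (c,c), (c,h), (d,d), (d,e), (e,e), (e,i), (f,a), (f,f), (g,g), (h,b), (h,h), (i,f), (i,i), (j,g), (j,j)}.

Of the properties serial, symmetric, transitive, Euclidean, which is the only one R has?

Serial: yes — every world has a successor (e.g. a R a).
Symmetric: no — a R j but not j R a.
Transitive: no — a R j and j R g, but not a R g.
Euclidean: no — a R j and a R a, but not j R a.
Only serial holds.

serial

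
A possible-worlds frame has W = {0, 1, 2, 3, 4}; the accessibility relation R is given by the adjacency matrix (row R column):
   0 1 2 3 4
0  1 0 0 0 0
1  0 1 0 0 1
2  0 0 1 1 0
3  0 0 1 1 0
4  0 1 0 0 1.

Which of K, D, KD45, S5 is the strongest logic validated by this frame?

Serial (axiom D): yes — every world has a successor (e.g. 0 R 0).
Euclidean (axiom 5): yes — any two successors of a common world are R-related.
Transitive (axiom 4): yes — every two-step R-path is closed by a direct edge.
Reflexive (axiom T): yes — every world is R-related to itself.
So F validates K, D, KD45, S5. The strongest is S5.

S5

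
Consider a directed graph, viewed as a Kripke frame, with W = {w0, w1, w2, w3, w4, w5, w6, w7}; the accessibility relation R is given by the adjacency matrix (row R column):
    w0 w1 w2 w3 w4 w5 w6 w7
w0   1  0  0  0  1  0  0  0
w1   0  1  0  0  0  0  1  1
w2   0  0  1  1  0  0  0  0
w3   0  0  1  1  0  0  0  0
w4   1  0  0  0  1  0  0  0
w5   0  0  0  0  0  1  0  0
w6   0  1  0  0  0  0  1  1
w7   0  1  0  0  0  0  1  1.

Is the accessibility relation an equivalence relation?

Yes

Reflexive: yes — every world is R-related to itself.
Symmetric: yes — every pair in R has its reverse in R.
Transitive: yes — every two-step R-path is closed by a direct edge.
So R is an equivalence relation.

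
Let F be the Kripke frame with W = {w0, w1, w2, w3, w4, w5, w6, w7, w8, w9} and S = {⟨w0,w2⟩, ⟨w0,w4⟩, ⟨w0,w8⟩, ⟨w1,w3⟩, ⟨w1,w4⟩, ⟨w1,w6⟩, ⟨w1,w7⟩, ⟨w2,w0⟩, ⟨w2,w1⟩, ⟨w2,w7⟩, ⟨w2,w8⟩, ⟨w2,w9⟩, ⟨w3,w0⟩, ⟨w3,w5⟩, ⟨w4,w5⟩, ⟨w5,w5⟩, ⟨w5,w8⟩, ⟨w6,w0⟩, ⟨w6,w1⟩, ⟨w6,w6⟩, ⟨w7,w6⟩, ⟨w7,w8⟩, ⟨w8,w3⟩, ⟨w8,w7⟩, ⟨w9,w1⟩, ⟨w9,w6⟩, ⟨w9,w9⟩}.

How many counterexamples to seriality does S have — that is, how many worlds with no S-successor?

0

S is serial; there are no such worlds.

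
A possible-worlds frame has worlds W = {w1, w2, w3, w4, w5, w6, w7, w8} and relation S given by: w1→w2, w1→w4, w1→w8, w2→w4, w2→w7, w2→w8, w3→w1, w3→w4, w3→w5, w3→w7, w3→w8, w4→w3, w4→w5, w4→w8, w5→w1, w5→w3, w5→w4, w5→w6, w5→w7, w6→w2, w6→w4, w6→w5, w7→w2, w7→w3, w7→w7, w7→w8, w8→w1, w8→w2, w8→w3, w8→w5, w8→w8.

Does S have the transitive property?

Transitive: no — w1 S w2 and w2 S w7, but not w1 S w7.

No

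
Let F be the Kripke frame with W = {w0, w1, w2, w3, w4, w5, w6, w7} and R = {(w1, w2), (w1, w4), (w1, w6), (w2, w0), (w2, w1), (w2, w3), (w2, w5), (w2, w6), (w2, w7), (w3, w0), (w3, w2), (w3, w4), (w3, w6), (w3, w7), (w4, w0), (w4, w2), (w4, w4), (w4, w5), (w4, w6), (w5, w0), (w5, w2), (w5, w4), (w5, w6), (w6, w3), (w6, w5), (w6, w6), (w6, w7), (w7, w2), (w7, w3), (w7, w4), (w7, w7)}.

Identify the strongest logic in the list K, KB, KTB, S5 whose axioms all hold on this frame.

Symmetric (axiom B): no — w1 R w4 but not w4 R w1.
Reflexive (axiom T): no — w0 is not related to itself.
Euclidean (axiom 5): no — w1 R w2 and w1 R w4, but not w2 R w4.
So F validates K; KB would additionally require R to be symmetric. The strongest is K.

K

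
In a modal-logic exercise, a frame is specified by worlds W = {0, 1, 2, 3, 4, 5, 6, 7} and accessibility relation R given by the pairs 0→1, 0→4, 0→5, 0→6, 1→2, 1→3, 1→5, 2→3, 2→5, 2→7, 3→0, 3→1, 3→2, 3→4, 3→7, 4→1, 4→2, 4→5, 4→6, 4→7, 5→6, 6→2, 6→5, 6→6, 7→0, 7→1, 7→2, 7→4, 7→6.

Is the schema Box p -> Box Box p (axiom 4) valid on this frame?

No

The schema 4 characterises exactly the transitive frames.
Transitive: no — 0 R 1 and 1 R 2, but not 0 R 2.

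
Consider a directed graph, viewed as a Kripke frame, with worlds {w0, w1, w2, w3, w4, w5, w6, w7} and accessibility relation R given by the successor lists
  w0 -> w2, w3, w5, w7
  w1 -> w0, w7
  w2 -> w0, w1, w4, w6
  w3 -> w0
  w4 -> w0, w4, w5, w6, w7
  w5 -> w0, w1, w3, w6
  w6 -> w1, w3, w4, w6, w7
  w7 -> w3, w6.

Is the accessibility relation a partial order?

Reflexive: no — w0 is not related to itself.
Transitive: no — w0 R w2 and w2 R w1, but not w0 R w1.
Antisymmetric: no — w0 R w2 and w2 R w0 with w0 ≠ w2.
So R is not a partial order.

No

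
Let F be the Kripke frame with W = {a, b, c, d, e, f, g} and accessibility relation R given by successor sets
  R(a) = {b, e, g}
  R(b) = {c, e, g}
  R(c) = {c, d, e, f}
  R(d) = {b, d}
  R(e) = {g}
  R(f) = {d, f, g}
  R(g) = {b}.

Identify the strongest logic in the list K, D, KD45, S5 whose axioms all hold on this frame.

Serial (axiom D): yes — every world has a successor (e.g. a R b).
Euclidean (axiom 5): no — a R e and a R b, but not e R b.
Transitive (axiom 4): no — a R b and b R c, but not a R c.
Reflexive (axiom T): no — a is not related to itself.
So F validates K, D; KD45 would additionally require R to be Euclidean and transitive. The strongest is D.

D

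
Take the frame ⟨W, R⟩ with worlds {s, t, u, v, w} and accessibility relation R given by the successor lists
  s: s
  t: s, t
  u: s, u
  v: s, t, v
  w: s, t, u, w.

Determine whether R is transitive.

Yes

Transitive: yes — every two-step R-path is closed by a direct edge.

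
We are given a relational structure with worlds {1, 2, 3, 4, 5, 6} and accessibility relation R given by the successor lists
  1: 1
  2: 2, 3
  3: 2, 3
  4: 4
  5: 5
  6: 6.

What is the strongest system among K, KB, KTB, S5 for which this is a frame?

S5

Symmetric (axiom B): yes — every pair in R has its reverse in R.
Reflexive (axiom T): yes — every world is R-related to itself.
Euclidean (axiom 5): yes — any two successors of a common world are R-related.
So F validates K, KB, KTB, S5. The strongest is S5.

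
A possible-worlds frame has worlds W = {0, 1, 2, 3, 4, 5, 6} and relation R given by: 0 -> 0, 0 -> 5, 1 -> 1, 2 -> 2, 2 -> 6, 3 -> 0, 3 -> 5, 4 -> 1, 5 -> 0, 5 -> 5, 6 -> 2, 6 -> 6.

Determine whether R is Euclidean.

Euclidean: yes — any two successors of a common world are R-related.

Yes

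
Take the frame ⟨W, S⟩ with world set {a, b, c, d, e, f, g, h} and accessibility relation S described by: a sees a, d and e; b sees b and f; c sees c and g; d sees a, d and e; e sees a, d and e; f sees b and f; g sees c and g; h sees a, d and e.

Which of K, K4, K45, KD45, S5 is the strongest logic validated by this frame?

KD45

Transitive (axiom 4): yes — every two-step S-path is closed by a direct edge.
Euclidean (axiom 5): yes — any two successors of a common world are S-related.
Serial (axiom D): yes — every world has a successor (e.g. a S a).
Reflexive (axiom T): no — h is not related to itself.
So F validates K, K4, K45, KD45; S5 would additionally require S to be reflexive. The strongest is KD45.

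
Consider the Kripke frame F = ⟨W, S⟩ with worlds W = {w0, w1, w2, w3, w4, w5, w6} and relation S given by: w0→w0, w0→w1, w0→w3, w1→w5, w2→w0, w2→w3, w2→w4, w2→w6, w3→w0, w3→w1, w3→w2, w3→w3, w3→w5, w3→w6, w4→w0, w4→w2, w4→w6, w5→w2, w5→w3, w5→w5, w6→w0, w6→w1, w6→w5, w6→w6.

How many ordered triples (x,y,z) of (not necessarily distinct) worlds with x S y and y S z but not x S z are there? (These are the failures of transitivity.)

29

Enumerating: (w0,w1,w5), (w0,w3,w2), (w0,w3,w5), (w0,w3,w6), (w1,w5,w2), (w1,w5,w3), (w2,w0,w1), (w2,w3,w1), (w2,w3,w2), (w2,w3,w5), (w2,w4,w2), (w2,w6,w1), … and 17 more.
Total: 29.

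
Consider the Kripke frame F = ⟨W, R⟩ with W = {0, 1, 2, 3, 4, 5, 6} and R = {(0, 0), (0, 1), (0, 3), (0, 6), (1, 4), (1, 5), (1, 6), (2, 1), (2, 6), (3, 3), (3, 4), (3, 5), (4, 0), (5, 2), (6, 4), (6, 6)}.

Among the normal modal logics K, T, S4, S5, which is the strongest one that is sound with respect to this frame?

K

Reflexive (axiom T): no — 1 is not related to itself.
Transitive (axiom 4): no — 0 R 1 and 1 R 4, but not 0 R 4.
Euclidean (axiom 5): no — 0 R 1 and 0 R 3, but not 1 R 3.
So F validates K; T would additionally require R to be reflexive. The strongest is K.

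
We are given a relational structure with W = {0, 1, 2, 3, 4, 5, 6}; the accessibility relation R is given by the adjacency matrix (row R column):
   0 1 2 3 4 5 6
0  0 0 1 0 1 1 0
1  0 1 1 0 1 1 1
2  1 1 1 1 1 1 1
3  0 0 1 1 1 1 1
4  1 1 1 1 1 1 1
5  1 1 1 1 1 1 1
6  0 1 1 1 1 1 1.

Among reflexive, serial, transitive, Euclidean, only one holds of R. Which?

serial

Reflexive: no — 0 is not related to itself.
Serial: yes — every world has a successor (e.g. 0 R 2).
Transitive: no — 0 R 2 and 2 R 1, but not 0 R 1.
Euclidean: no — 2 R 0 and 2 R 1, but not 0 R 1.
Only serial holds.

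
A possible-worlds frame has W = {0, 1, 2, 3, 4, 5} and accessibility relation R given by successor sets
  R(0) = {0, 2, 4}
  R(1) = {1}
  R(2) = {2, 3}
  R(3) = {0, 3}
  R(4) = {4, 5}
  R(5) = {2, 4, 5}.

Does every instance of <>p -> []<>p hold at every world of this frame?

No

Axiom 5 corresponds to the accessibility relation being Euclidean.
Euclidean: no — 0 R 2 and 0 R 4, but not 2 R 4.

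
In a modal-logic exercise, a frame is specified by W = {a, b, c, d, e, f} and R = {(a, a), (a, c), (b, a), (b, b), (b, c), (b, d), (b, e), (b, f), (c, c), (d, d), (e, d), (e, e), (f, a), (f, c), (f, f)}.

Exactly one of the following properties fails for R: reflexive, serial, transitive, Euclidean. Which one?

Euclidean

Reflexive: yes — every world is R-related to itself.
Serial: yes — every world has a successor (e.g. a R a).
Transitive: yes — every two-step R-path is closed by a direct edge.
Euclidean: no — b R a and b R d, but not a R d.
Only Euclidean fails.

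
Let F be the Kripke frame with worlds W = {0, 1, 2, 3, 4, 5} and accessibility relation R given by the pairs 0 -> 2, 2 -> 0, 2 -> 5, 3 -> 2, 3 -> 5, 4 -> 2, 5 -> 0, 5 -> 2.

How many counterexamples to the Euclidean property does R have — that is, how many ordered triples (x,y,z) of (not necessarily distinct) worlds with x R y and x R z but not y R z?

9

Enumerating: (0,2,2), (2,0,0), (2,0,5), (2,5,5), (3,2,2), (3,5,5), (4,2,2), (5,0,0), (5,2,2).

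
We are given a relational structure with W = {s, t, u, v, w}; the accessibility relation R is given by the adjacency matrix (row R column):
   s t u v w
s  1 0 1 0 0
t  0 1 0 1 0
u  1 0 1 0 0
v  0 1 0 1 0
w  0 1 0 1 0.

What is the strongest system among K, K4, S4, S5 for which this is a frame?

K4

Transitive (axiom 4): yes — every two-step R-path is closed by a direct edge.
Reflexive (axiom T): no — w is not related to itself.
Euclidean (axiom 5): yes — any two successors of a common world are R-related.
So F validates K, K4; S4 would additionally require R to be reflexive. The strongest is K4.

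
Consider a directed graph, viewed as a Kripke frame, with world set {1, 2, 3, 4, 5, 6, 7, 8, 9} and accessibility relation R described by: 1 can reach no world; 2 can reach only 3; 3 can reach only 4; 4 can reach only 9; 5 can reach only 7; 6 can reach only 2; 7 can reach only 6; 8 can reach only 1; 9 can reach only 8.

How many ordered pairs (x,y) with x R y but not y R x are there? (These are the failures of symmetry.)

8

Enumerating: (2,3), (3,4), (4,9), (5,7), (6,2), (7,6), (8,1), (9,8).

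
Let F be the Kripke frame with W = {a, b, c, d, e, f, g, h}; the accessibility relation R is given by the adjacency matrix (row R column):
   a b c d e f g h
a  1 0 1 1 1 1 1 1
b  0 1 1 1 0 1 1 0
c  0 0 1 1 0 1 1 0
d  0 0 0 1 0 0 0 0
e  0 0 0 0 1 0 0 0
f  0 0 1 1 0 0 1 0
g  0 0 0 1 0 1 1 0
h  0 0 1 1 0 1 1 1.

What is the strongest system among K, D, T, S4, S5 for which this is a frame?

D

Serial (axiom D): yes — every world has a successor (e.g. a R a).
Reflexive (axiom T): no — f is not related to itself.
Transitive (axiom 4): no — g R f and f R c, but not g R c.
Euclidean (axiom 5): no — a R c and a R e, but not c R e.
So F validates K, D; T would additionally require R to be reflexive. The strongest is D.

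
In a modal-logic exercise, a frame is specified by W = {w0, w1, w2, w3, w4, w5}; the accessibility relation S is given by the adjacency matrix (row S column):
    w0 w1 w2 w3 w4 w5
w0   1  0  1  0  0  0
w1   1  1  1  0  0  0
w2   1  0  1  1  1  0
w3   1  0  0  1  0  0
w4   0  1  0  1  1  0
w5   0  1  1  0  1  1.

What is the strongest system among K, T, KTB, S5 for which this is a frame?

Reflexive (axiom T): yes — every world is S-related to itself.
Symmetric (axiom B): no — w1 S w0 but not w0 S w1.
Euclidean (axiom 5): no — w2 S w0 and w2 S w3, but not w0 S w3.
So F validates K, T; KTB would additionally require S to be symmetric. The strongest is T.

T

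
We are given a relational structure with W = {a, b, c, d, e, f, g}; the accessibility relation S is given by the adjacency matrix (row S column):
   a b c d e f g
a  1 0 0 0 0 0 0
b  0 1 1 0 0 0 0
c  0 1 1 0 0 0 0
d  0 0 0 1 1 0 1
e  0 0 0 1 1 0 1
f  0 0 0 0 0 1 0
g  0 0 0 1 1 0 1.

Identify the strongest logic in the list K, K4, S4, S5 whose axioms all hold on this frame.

Transitive (axiom 4): yes — every two-step S-path is closed by a direct edge.
Reflexive (axiom T): yes — every world is S-related to itself.
Euclidean (axiom 5): yes — any two successors of a common world are S-related.
So F validates K, K4, S4, S5. The strongest is S5.

S5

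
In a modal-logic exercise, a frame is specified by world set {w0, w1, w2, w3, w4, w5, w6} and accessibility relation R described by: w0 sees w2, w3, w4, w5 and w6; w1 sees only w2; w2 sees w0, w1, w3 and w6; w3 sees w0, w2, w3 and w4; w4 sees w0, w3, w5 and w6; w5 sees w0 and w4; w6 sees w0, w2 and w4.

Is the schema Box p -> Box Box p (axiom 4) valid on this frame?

The schema 4 characterises exactly the transitive frames.
Transitive: no — w0 R w2 and w2 R w1, but not w0 R w1.

No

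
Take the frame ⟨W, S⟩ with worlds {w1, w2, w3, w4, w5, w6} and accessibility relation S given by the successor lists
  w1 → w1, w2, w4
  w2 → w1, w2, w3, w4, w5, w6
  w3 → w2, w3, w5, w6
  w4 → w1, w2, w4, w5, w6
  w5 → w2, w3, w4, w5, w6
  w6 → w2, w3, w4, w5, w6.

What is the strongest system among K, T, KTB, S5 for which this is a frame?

KTB

Reflexive (axiom T): yes — every world is S-related to itself.
Symmetric (axiom B): yes — every pair in S has its reverse in S.
Euclidean (axiom 5): no — w2 S w1 and w2 S w3, but not w1 S w3.
So F validates K, T, KTB; S5 would additionally require S to be Euclidean. The strongest is KTB.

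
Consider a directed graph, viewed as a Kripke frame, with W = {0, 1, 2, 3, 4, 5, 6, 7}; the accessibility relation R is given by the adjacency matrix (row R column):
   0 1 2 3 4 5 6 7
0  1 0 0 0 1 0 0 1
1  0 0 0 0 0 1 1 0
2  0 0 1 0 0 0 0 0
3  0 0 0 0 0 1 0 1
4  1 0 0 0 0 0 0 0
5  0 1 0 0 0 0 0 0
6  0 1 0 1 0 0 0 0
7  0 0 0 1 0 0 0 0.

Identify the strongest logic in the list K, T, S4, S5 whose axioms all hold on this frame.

Reflexive (axiom T): no — 1 is not related to itself.
Transitive (axiom 4): no — 0 R 7 and 7 R 3, but not 0 R 3.
Euclidean (axiom 5): no — 0 R 4 and 0 R 7, but not 4 R 7.
So F validates K; T would additionally require R to be reflexive. The strongest is K.

K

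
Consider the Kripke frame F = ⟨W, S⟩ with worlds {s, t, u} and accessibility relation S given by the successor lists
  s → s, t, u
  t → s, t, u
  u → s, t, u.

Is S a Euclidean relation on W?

Yes

Euclidean: yes — any two successors of a common world are S-related.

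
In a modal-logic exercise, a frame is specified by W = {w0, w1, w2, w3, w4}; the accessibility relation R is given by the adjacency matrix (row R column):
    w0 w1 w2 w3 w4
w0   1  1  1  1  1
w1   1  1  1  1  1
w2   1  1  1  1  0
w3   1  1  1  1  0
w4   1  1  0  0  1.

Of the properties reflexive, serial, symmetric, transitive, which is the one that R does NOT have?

Reflexive: yes — every world is R-related to itself.
Serial: yes — every world has a successor (e.g. w0 R w0).
Symmetric: yes — every pair in R has its reverse in R.
Transitive: no — w2 R w0 and w0 R w4, but not w2 R w4.
Only transitive fails.

transitive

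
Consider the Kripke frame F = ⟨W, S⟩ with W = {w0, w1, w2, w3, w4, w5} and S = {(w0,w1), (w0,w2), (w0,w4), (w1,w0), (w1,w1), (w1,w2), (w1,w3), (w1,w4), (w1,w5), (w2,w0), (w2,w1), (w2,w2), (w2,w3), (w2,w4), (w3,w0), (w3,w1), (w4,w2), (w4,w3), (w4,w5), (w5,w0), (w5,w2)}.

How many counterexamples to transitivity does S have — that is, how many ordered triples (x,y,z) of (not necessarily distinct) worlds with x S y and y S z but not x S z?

Enumerating: (w0,w1,w0), (w0,w1,w3), (w0,w1,w5), (w0,w2,w0), (w0,w2,w3), (w0,w4,w3), (w0,w4,w5), (w2,w1,w5), (w2,w4,w5), (w3,w0,w2), (w3,w0,w4), (w3,w1,w2), … and 14 more.
Total: 26.

26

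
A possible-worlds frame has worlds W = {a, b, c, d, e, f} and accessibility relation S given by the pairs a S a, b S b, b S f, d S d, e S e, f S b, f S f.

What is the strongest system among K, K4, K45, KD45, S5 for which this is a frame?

Transitive (axiom 4): yes — every two-step S-path is closed by a direct edge.
Euclidean (axiom 5): yes — any two successors of a common world are S-related.
Serial (axiom D): no — c has no S-successor.
Reflexive (axiom T): no — c is not related to itself.
So F validates K, K4, K45; KD45 would additionally require S to be serial. The strongest is K45.

K45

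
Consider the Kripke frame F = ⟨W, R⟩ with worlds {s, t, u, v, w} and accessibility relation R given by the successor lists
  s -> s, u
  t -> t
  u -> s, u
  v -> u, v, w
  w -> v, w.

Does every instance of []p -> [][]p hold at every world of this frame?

No

Axiom 4 corresponds to the accessibility relation being transitive.
Transitive: no — v R u and u R s, but not v R s.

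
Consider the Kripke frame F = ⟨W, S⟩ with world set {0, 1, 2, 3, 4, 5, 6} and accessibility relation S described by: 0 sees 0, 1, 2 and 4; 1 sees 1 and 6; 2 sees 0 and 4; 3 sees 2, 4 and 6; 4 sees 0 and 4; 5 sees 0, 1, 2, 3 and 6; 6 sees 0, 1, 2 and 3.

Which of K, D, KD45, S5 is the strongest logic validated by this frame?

Serial (axiom D): yes — every world has a successor (e.g. 0 S 0).
Euclidean (axiom 5): no — 0 S 1 and 0 S 2, but not 1 S 2.
Transitive (axiom 4): no — 0 S 1 and 1 S 6, but not 0 S 6.
Reflexive (axiom T): no — 2 is not related to itself.
So F validates K, D; KD45 would additionally require S to be Euclidean and transitive. The strongest is D.

D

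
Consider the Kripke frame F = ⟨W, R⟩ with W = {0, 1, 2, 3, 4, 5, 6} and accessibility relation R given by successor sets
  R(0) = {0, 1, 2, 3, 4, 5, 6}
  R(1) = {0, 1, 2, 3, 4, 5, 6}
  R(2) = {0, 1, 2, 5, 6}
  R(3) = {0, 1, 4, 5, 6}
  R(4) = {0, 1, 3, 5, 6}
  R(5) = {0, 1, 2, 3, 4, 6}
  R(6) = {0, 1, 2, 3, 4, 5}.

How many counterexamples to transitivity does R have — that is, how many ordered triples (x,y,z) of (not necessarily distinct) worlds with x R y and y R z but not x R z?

Enumerating: (2,0,3), (2,0,4), (2,1,3), (2,1,4), (2,5,3), (2,5,4), (2,6,3), (2,6,4), (3,0,2), (3,0,3), (3,1,2), (3,1,3), … and 26 more.
Total: 38.

38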